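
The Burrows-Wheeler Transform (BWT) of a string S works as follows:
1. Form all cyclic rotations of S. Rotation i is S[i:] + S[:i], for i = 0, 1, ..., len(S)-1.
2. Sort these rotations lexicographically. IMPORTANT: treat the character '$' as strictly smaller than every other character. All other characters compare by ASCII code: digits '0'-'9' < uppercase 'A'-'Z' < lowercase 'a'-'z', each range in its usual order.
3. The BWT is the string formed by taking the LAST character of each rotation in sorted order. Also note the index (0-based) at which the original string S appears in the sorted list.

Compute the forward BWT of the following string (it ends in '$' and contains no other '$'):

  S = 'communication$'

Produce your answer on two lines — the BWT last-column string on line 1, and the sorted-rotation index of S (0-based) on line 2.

Answer: nci$ntomouciam
3

Derivation:
All 14 rotations (rotation i = S[i:]+S[:i]):
  rot[0] = communication$
  rot[1] = ommunication$c
  rot[2] = mmunication$co
  rot[3] = munication$com
  rot[4] = unication$comm
  rot[5] = nication$commu
  rot[6] = ication$commun
  rot[7] = cation$communi
  rot[8] = ation$communic
  rot[9] = tion$communica
  rot[10] = ion$communicat
  rot[11] = on$communicati
  rot[12] = n$communicatio
  rot[13] = $communication
Sorted (with $ < everything):
  sorted[0] = $communication  (last char: 'n')
  sorted[1] = ation$communic  (last char: 'c')
  sorted[2] = cation$communi  (last char: 'i')
  sorted[3] = communication$  (last char: '$')
  sorted[4] = ication$commun  (last char: 'n')
  sorted[5] = ion$communicat  (last char: 't')
  sorted[6] = mmunication$co  (last char: 'o')
  sorted[7] = munication$com  (last char: 'm')
  sorted[8] = n$communicatio  (last char: 'o')
  sorted[9] = nication$commu  (last char: 'u')
  sorted[10] = ommunication$c  (last char: 'c')
  sorted[11] = on$communicati  (last char: 'i')
  sorted[12] = tion$communica  (last char: 'a')
  sorted[13] = unication$comm  (last char: 'm')
Last column: nci$ntomouciam
Original string S is at sorted index 3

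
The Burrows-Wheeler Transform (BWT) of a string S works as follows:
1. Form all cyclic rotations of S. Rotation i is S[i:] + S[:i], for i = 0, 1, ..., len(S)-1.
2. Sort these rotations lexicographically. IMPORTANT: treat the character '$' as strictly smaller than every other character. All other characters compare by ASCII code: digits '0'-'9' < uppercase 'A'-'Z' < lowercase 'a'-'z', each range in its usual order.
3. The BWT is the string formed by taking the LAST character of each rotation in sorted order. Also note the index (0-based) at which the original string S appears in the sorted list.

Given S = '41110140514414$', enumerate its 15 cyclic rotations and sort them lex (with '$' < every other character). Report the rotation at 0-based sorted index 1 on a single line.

All 15 rotations (rotation i = S[i:]+S[:i]):
  rot[0] = 41110140514414$
  rot[1] = 1110140514414$4
  rot[2] = 110140514414$41
  rot[3] = 10140514414$411
  rot[4] = 0140514414$4111
  rot[5] = 140514414$41110
  rot[6] = 40514414$411101
  rot[7] = 0514414$4111014
  rot[8] = 514414$41110140
  rot[9] = 14414$411101405
  rot[10] = 4414$4111014051
  rot[11] = 414$41110140514
  rot[12] = 14$411101405144
  rot[13] = 4$4111014051441
  rot[14] = $41110140514414
Sorted (with $ < everything):
  sorted[0] = $41110140514414
  sorted[1] = 0140514414$4111
  sorted[2] = 0514414$4111014
  sorted[3] = 10140514414$411
  sorted[4] = 110140514414$41
  sorted[5] = 1110140514414$4
  sorted[6] = 14$411101405144
  sorted[7] = 140514414$41110
  sorted[8] = 14414$411101405
  sorted[9] = 4$4111014051441
  sorted[10] = 40514414$411101
  sorted[11] = 41110140514414$
  sorted[12] = 414$41110140514
  sorted[13] = 4414$4111014051
  sorted[14] = 514414$41110140
sorted[1] = 0140514414$4111

Answer: 0140514414$4111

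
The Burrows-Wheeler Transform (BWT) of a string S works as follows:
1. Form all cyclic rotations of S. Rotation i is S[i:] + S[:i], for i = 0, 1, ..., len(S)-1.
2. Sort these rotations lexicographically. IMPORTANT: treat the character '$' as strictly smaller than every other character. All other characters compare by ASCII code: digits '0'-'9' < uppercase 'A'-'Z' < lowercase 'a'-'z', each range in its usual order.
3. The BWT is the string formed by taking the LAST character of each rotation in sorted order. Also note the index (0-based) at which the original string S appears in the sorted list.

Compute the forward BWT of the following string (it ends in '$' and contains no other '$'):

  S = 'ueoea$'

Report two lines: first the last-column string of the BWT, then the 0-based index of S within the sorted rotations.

Answer: aeoue$
5

Derivation:
All 6 rotations (rotation i = S[i:]+S[:i]):
  rot[0] = ueoea$
  rot[1] = eoea$u
  rot[2] = oea$ue
  rot[3] = ea$ueo
  rot[4] = a$ueoe
  rot[5] = $ueoea
Sorted (with $ < everything):
  sorted[0] = $ueoea  (last char: 'a')
  sorted[1] = a$ueoe  (last char: 'e')
  sorted[2] = ea$ueo  (last char: 'o')
  sorted[3] = eoea$u  (last char: 'u')
  sorted[4] = oea$ue  (last char: 'e')
  sorted[5] = ueoea$  (last char: '$')
Last column: aeoue$
Original string S is at sorted index 5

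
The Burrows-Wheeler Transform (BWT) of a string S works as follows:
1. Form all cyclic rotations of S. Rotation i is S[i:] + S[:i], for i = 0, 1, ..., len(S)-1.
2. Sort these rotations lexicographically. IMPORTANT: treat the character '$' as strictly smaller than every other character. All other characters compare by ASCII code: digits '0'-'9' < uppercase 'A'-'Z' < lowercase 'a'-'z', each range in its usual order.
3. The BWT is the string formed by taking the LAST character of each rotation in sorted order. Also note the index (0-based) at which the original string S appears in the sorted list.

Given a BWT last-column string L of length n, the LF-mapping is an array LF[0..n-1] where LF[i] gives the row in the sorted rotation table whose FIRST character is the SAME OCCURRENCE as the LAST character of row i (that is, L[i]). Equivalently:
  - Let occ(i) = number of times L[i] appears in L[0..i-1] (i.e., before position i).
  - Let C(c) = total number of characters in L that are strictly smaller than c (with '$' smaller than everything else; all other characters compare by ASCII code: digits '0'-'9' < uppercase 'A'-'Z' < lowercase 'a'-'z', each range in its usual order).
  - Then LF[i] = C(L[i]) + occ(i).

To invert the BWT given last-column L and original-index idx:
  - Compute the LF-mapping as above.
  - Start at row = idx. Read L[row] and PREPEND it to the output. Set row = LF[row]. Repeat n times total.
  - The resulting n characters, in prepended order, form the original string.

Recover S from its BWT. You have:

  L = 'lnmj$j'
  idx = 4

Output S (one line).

Answer: mjnjl$

Derivation:
LF mapping: 3 5 4 1 0 2
Walk LF starting at row 4, prepending L[row]:
  step 1: row=4, L[4]='$', prepend. Next row=LF[4]=0
  step 2: row=0, L[0]='l', prepend. Next row=LF[0]=3
  step 3: row=3, L[3]='j', prepend. Next row=LF[3]=1
  step 4: row=1, L[1]='n', prepend. Next row=LF[1]=5
  step 5: row=5, L[5]='j', prepend. Next row=LF[5]=2
  step 6: row=2, L[2]='m', prepend. Next row=LF[2]=4
Reversed output: mjnjl$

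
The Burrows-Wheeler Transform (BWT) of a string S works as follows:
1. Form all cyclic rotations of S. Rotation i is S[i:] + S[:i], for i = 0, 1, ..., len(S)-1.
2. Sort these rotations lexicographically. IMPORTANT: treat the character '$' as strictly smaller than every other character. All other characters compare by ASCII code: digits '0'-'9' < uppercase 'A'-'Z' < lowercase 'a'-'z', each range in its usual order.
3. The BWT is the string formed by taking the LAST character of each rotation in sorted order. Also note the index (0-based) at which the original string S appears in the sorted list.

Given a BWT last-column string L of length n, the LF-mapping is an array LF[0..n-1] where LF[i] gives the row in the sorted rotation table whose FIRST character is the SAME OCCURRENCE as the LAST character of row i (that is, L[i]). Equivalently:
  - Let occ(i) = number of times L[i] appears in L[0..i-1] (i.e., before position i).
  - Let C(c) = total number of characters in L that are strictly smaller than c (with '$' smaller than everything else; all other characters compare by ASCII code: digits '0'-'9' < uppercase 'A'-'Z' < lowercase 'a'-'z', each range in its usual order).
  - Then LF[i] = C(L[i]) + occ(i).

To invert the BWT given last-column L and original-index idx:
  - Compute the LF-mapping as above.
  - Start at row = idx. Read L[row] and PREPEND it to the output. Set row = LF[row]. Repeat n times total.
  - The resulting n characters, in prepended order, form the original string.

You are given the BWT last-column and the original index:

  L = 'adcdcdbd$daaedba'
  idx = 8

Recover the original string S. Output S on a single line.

Answer: caedcadadbbddda$

Derivation:
LF mapping: 1 9 7 10 8 11 5 12 0 13 2 3 15 14 6 4
Walk LF starting at row 8, prepending L[row]:
  step 1: row=8, L[8]='$', prepend. Next row=LF[8]=0
  step 2: row=0, L[0]='a', prepend. Next row=LF[0]=1
  step 3: row=1, L[1]='d', prepend. Next row=LF[1]=9
  step 4: row=9, L[9]='d', prepend. Next row=LF[9]=13
  step 5: row=13, L[13]='d', prepend. Next row=LF[13]=14
  step 6: row=14, L[14]='b', prepend. Next row=LF[14]=6
  step 7: row=6, L[6]='b', prepend. Next row=LF[6]=5
  step 8: row=5, L[5]='d', prepend. Next row=LF[5]=11
  step 9: row=11, L[11]='a', prepend. Next row=LF[11]=3
  step 10: row=3, L[3]='d', prepend. Next row=LF[3]=10
  step 11: row=10, L[10]='a', prepend. Next row=LF[10]=2
  step 12: row=2, L[2]='c', prepend. Next row=LF[2]=7
  step 13: row=7, L[7]='d', prepend. Next row=LF[7]=12
  step 14: row=12, L[12]='e', prepend. Next row=LF[12]=15
  step 15: row=15, L[15]='a', prepend. Next row=LF[15]=4
  step 16: row=4, L[4]='c', prepend. Next row=LF[4]=8
Reversed output: caedcadadbbddda$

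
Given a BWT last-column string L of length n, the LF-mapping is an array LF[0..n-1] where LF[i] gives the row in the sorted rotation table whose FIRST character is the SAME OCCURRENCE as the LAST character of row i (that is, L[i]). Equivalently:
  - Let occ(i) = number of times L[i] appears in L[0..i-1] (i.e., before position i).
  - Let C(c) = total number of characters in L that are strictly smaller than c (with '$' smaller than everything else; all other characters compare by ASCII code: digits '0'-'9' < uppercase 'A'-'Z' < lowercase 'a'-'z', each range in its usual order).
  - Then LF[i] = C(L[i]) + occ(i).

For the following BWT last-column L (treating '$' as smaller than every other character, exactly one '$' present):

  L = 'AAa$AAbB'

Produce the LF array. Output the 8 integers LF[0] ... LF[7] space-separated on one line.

Answer: 1 2 6 0 3 4 7 5

Derivation:
Char counts: '$':1, 'A':4, 'B':1, 'a':1, 'b':1
C (first-col start): C('$')=0, C('A')=1, C('B')=5, C('a')=6, C('b')=7
L[0]='A': occ=0, LF[0]=C('A')+0=1+0=1
L[1]='A': occ=1, LF[1]=C('A')+1=1+1=2
L[2]='a': occ=0, LF[2]=C('a')+0=6+0=6
L[3]='$': occ=0, LF[3]=C('$')+0=0+0=0
L[4]='A': occ=2, LF[4]=C('A')+2=1+2=3
L[5]='A': occ=3, LF[5]=C('A')+3=1+3=4
L[6]='b': occ=0, LF[6]=C('b')+0=7+0=7
L[7]='B': occ=0, LF[7]=C('B')+0=5+0=5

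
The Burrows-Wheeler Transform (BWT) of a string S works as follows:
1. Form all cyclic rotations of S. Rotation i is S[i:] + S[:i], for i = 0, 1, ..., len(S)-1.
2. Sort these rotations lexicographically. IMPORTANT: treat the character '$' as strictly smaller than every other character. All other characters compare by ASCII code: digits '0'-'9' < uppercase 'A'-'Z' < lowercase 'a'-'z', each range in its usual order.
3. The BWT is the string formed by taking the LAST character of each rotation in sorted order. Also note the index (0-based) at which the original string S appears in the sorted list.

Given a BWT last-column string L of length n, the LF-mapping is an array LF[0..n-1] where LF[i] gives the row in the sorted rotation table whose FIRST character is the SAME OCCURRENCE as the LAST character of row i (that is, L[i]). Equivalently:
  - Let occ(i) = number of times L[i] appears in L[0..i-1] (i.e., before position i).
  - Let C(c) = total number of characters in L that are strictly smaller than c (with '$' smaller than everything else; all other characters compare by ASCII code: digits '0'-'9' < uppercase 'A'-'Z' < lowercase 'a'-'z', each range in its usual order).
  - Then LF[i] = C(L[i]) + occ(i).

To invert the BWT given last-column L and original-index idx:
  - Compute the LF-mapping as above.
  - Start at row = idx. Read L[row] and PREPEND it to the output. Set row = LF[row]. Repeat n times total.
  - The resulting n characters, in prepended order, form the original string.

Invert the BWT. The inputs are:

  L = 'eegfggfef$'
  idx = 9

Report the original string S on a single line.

Answer: gffgfegee$

Derivation:
LF mapping: 1 2 7 4 8 9 5 3 6 0
Walk LF starting at row 9, prepending L[row]:
  step 1: row=9, L[9]='$', prepend. Next row=LF[9]=0
  step 2: row=0, L[0]='e', prepend. Next row=LF[0]=1
  step 3: row=1, L[1]='e', prepend. Next row=LF[1]=2
  step 4: row=2, L[2]='g', prepend. Next row=LF[2]=7
  step 5: row=7, L[7]='e', prepend. Next row=LF[7]=3
  step 6: row=3, L[3]='f', prepend. Next row=LF[3]=4
  step 7: row=4, L[4]='g', prepend. Next row=LF[4]=8
  step 8: row=8, L[8]='f', prepend. Next row=LF[8]=6
  step 9: row=6, L[6]='f', prepend. Next row=LF[6]=5
  step 10: row=5, L[5]='g', prepend. Next row=LF[5]=9
Reversed output: gffgfegee$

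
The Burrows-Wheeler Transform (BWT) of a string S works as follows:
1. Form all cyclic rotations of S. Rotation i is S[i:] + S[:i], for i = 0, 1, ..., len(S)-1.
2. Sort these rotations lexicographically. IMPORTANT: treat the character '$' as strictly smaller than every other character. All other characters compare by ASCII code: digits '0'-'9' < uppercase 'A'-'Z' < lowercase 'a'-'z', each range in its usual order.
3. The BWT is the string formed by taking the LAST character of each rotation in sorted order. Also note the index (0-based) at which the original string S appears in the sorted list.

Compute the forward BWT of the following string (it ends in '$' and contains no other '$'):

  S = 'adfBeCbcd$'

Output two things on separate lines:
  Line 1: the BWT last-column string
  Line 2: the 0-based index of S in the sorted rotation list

Answer: dfe$CbcaBd
3

Derivation:
All 10 rotations (rotation i = S[i:]+S[:i]):
  rot[0] = adfBeCbcd$
  rot[1] = dfBeCbcd$a
  rot[2] = fBeCbcd$ad
  rot[3] = BeCbcd$adf
  rot[4] = eCbcd$adfB
  rot[5] = Cbcd$adfBe
  rot[6] = bcd$adfBeC
  rot[7] = cd$adfBeCb
  rot[8] = d$adfBeCbc
  rot[9] = $adfBeCbcd
Sorted (with $ < everything):
  sorted[0] = $adfBeCbcd  (last char: 'd')
  sorted[1] = BeCbcd$adf  (last char: 'f')
  sorted[2] = Cbcd$adfBe  (last char: 'e')
  sorted[3] = adfBeCbcd$  (last char: '$')
  sorted[4] = bcd$adfBeC  (last char: 'C')
  sorted[5] = cd$adfBeCb  (last char: 'b')
  sorted[6] = d$adfBeCbc  (last char: 'c')
  sorted[7] = dfBeCbcd$a  (last char: 'a')
  sorted[8] = eCbcd$adfB  (last char: 'B')
  sorted[9] = fBeCbcd$ad  (last char: 'd')
Last column: dfe$CbcaBd
Original string S is at sorted index 3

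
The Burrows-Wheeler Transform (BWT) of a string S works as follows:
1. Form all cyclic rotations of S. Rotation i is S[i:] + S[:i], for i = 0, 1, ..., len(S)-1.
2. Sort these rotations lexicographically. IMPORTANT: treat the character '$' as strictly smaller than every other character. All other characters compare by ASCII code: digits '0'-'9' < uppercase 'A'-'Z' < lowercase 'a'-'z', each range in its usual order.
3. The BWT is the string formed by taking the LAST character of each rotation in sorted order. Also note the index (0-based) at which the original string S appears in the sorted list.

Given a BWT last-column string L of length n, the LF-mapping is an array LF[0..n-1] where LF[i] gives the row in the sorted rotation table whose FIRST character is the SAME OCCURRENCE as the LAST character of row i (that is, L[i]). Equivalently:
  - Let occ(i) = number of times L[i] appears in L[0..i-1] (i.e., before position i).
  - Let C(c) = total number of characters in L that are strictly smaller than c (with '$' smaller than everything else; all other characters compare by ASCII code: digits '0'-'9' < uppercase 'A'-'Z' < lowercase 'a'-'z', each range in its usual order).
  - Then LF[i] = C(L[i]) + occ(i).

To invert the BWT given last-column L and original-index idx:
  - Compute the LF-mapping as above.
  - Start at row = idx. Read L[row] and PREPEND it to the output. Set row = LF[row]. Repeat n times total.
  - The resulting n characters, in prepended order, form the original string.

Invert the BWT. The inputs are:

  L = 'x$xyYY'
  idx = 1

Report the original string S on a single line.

LF mapping: 3 0 4 5 1 2
Walk LF starting at row 1, prepending L[row]:
  step 1: row=1, L[1]='$', prepend. Next row=LF[1]=0
  step 2: row=0, L[0]='x', prepend. Next row=LF[0]=3
  step 3: row=3, L[3]='y', prepend. Next row=LF[3]=5
  step 4: row=5, L[5]='Y', prepend. Next row=LF[5]=2
  step 5: row=2, L[2]='x', prepend. Next row=LF[2]=4
  step 6: row=4, L[4]='Y', prepend. Next row=LF[4]=1
Reversed output: YxYyx$

Answer: YxYyx$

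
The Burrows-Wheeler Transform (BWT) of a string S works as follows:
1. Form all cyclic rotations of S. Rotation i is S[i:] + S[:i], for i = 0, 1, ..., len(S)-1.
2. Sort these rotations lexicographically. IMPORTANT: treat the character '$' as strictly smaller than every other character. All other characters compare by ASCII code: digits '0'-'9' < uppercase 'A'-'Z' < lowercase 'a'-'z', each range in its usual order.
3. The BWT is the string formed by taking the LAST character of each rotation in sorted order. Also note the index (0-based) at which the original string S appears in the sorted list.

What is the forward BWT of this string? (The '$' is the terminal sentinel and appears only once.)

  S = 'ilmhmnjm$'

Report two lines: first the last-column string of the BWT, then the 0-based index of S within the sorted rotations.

All 9 rotations (rotation i = S[i:]+S[:i]):
  rot[0] = ilmhmnjm$
  rot[1] = lmhmnjm$i
  rot[2] = mhmnjm$il
  rot[3] = hmnjm$ilm
  rot[4] = mnjm$ilmh
  rot[5] = njm$ilmhm
  rot[6] = jm$ilmhmn
  rot[7] = m$ilmhmnj
  rot[8] = $ilmhmnjm
Sorted (with $ < everything):
  sorted[0] = $ilmhmnjm  (last char: 'm')
  sorted[1] = hmnjm$ilm  (last char: 'm')
  sorted[2] = ilmhmnjm$  (last char: '$')
  sorted[3] = jm$ilmhmn  (last char: 'n')
  sorted[4] = lmhmnjm$i  (last char: 'i')
  sorted[5] = m$ilmhmnj  (last char: 'j')
  sorted[6] = mhmnjm$il  (last char: 'l')
  sorted[7] = mnjm$ilmh  (last char: 'h')
  sorted[8] = njm$ilmhm  (last char: 'm')
Last column: mm$nijlhm
Original string S is at sorted index 2

Answer: mm$nijlhm
2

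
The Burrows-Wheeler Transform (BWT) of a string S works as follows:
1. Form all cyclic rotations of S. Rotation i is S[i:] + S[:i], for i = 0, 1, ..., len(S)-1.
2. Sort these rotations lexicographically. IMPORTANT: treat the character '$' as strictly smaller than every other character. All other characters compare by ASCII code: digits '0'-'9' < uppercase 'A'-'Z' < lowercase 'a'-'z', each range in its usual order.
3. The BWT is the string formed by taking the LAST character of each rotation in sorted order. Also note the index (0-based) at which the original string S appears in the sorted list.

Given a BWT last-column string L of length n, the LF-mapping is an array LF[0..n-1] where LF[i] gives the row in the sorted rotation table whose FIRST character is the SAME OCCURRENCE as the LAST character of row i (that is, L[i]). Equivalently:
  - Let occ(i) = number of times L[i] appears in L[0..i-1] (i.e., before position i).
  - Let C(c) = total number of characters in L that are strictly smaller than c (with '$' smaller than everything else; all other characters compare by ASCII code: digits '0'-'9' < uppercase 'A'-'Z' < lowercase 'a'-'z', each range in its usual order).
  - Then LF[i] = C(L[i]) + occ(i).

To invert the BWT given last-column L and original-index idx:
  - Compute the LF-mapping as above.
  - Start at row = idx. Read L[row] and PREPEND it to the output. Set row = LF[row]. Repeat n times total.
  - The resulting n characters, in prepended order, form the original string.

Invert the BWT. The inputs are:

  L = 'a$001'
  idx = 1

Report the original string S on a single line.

Answer: 001a$

Derivation:
LF mapping: 4 0 1 2 3
Walk LF starting at row 1, prepending L[row]:
  step 1: row=1, L[1]='$', prepend. Next row=LF[1]=0
  step 2: row=0, L[0]='a', prepend. Next row=LF[0]=4
  step 3: row=4, L[4]='1', prepend. Next row=LF[4]=3
  step 4: row=3, L[3]='0', prepend. Next row=LF[3]=2
  step 5: row=2, L[2]='0', prepend. Next row=LF[2]=1
Reversed output: 001a$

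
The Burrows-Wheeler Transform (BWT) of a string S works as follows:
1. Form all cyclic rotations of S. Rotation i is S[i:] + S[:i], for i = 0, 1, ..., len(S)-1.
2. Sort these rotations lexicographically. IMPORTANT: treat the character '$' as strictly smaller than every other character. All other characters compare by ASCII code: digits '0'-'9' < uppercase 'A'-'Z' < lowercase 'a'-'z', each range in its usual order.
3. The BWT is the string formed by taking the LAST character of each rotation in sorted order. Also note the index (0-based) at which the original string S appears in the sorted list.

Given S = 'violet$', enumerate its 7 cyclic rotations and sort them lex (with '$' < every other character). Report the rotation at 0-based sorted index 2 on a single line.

Answer: iolet$v

Derivation:
All 7 rotations (rotation i = S[i:]+S[:i]):
  rot[0] = violet$
  rot[1] = iolet$v
  rot[2] = olet$vi
  rot[3] = let$vio
  rot[4] = et$viol
  rot[5] = t$viole
  rot[6] = $violet
Sorted (with $ < everything):
  sorted[0] = $violet
  sorted[1] = et$viol
  sorted[2] = iolet$v
  sorted[3] = let$vio
  sorted[4] = olet$vi
  sorted[5] = t$viole
  sorted[6] = violet$
sorted[2] = iolet$v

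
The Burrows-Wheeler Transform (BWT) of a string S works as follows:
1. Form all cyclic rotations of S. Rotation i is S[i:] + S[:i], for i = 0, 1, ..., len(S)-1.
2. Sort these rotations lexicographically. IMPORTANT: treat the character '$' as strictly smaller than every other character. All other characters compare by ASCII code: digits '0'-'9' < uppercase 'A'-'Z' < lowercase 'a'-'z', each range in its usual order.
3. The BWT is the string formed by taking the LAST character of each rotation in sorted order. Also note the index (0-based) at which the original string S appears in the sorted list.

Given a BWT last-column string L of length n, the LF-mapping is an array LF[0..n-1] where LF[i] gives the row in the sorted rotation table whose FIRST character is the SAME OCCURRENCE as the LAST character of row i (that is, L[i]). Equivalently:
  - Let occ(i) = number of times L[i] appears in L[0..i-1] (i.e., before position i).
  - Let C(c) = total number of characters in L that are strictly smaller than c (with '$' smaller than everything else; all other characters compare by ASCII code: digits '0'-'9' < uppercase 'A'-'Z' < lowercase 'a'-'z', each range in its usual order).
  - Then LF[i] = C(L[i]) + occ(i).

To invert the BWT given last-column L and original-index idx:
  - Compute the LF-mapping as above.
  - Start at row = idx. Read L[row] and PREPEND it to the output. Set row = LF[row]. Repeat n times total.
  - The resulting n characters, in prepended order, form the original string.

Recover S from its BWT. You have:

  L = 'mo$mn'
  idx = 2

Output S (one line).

Answer: mnom$

Derivation:
LF mapping: 1 4 0 2 3
Walk LF starting at row 2, prepending L[row]:
  step 1: row=2, L[2]='$', prepend. Next row=LF[2]=0
  step 2: row=0, L[0]='m', prepend. Next row=LF[0]=1
  step 3: row=1, L[1]='o', prepend. Next row=LF[1]=4
  step 4: row=4, L[4]='n', prepend. Next row=LF[4]=3
  step 5: row=3, L[3]='m', prepend. Next row=LF[3]=2
Reversed output: mnom$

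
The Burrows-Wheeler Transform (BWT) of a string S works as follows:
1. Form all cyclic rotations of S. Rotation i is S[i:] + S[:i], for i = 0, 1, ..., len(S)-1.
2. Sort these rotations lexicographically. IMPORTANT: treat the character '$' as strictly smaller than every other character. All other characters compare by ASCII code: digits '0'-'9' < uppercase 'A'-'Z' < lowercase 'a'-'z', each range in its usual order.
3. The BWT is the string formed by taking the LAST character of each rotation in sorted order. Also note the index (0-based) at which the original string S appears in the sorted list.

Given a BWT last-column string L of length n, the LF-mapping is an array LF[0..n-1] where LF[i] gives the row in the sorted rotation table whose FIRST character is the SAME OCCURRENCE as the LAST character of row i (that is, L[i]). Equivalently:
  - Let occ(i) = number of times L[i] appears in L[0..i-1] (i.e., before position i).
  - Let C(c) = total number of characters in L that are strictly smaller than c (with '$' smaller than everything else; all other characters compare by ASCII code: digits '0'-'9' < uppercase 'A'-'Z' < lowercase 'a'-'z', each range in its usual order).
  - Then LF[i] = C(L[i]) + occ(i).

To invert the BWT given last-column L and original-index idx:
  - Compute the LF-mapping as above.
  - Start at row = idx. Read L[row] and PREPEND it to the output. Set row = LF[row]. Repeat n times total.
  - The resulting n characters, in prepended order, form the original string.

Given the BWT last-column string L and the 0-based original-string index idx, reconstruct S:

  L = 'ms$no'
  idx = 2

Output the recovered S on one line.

Answer: nosm$

Derivation:
LF mapping: 1 4 0 2 3
Walk LF starting at row 2, prepending L[row]:
  step 1: row=2, L[2]='$', prepend. Next row=LF[2]=0
  step 2: row=0, L[0]='m', prepend. Next row=LF[0]=1
  step 3: row=1, L[1]='s', prepend. Next row=LF[1]=4
  step 4: row=4, L[4]='o', prepend. Next row=LF[4]=3
  step 5: row=3, L[3]='n', prepend. Next row=LF[3]=2
Reversed output: nosm$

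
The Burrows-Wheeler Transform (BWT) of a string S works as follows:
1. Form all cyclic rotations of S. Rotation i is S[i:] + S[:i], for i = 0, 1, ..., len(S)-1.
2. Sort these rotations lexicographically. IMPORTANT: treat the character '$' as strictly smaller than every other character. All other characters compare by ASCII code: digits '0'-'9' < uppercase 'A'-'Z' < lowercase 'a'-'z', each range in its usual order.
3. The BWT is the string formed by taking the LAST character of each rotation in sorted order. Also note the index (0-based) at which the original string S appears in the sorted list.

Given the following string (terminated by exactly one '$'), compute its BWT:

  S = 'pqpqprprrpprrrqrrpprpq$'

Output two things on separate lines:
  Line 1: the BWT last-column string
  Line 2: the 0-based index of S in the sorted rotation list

Answer: qrrr$qpqrpppprrrpprqprp
4

Derivation:
All 23 rotations (rotation i = S[i:]+S[:i]):
  rot[0] = pqpqprprrpprrrqrrpprpq$
  rot[1] = qpqprprrpprrrqrrpprpq$p
  rot[2] = pqprprrpprrrqrrpprpq$pq
  rot[3] = qprprrpprrrqrrpprpq$pqp
  rot[4] = prprrpprrrqrrpprpq$pqpq
  rot[5] = rprrpprrrqrrpprpq$pqpqp
  rot[6] = prrpprrrqrrpprpq$pqpqpr
  rot[7] = rrpprrrqrrpprpq$pqpqprp
  rot[8] = rpprrrqrrpprpq$pqpqprpr
  rot[9] = pprrrqrrpprpq$pqpqprprr
  rot[10] = prrrqrrpprpq$pqpqprprrp
  rot[11] = rrrqrrpprpq$pqpqprprrpp
  rot[12] = rrqrrpprpq$pqpqprprrppr
  rot[13] = rqrrpprpq$pqpqprprrpprr
  rot[14] = qrrpprpq$pqpqprprrpprrr
  rot[15] = rrpprpq$pqpqprprrpprrrq
  rot[16] = rpprpq$pqpqprprrpprrrqr
  rot[17] = pprpq$pqpqprprrpprrrqrr
  rot[18] = prpq$pqpqprprrpprrrqrrp
  rot[19] = rpq$pqpqprprrpprrrqrrpp
  rot[20] = pq$pqpqprprrpprrrqrrppr
  rot[21] = q$pqpqprprrpprrrqrrpprp
  rot[22] = $pqpqprprrpprrrqrrpprpq
Sorted (with $ < everything):
  sorted[0] = $pqpqprprrpprrrqrrpprpq  (last char: 'q')
  sorted[1] = pprpq$pqpqprprrpprrrqrr  (last char: 'r')
  sorted[2] = pprrrqrrpprpq$pqpqprprr  (last char: 'r')
  sorted[3] = pq$pqpqprprrpprrrqrrppr  (last char: 'r')
  sorted[4] = pqpqprprrpprrrqrrpprpq$  (last char: '$')
  sorted[5] = pqprprrpprrrqrrpprpq$pq  (last char: 'q')
  sorted[6] = prpq$pqpqprprrpprrrqrrp  (last char: 'p')
  sorted[7] = prprrpprrrqrrpprpq$pqpq  (last char: 'q')
  sorted[8] = prrpprrrqrrpprpq$pqpqpr  (last char: 'r')
  sorted[9] = prrrqrrpprpq$pqpqprprrp  (last char: 'p')
  sorted[10] = q$pqpqprprrpprrrqrrpprp  (last char: 'p')
  sorted[11] = qpqprprrpprrrqrrpprpq$p  (last char: 'p')
  sorted[12] = qprprrpprrrqrrpprpq$pqp  (last char: 'p')
  sorted[13] = qrrpprpq$pqpqprprrpprrr  (last char: 'r')
  sorted[14] = rpprpq$pqpqprprrpprrrqr  (last char: 'r')
  sorted[15] = rpprrrqrrpprpq$pqpqprpr  (last char: 'r')
  sorted[16] = rpq$pqpqprprrpprrrqrrpp  (last char: 'p')
  sorted[17] = rprrpprrrqrrpprpq$pqpqp  (last char: 'p')
  sorted[18] = rqrrpprpq$pqpqprprrpprr  (last char: 'r')
  sorted[19] = rrpprpq$pqpqprprrpprrrq  (last char: 'q')
  sorted[20] = rrpprrrqrrpprpq$pqpqprp  (last char: 'p')
  sorted[21] = rrqrrpprpq$pqpqprprrppr  (last char: 'r')
  sorted[22] = rrrqrrpprpq$pqpqprprrpp  (last char: 'p')
Last column: qrrr$qpqrpppprrrpprqprp
Original string S is at sorted index 4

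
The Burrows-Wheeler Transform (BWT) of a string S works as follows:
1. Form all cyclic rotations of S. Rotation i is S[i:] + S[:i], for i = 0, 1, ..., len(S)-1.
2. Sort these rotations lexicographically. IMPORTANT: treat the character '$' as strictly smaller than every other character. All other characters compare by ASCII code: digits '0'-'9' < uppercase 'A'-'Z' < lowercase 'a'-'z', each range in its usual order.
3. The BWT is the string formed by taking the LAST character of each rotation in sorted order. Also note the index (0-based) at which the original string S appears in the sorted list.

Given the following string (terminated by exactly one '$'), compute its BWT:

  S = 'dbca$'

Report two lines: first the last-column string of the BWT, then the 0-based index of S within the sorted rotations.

Answer: acdb$
4

Derivation:
All 5 rotations (rotation i = S[i:]+S[:i]):
  rot[0] = dbca$
  rot[1] = bca$d
  rot[2] = ca$db
  rot[3] = a$dbc
  rot[4] = $dbca
Sorted (with $ < everything):
  sorted[0] = $dbca  (last char: 'a')
  sorted[1] = a$dbc  (last char: 'c')
  sorted[2] = bca$d  (last char: 'd')
  sorted[3] = ca$db  (last char: 'b')
  sorted[4] = dbca$  (last char: '$')
Last column: acdb$
Original string S is at sorted index 4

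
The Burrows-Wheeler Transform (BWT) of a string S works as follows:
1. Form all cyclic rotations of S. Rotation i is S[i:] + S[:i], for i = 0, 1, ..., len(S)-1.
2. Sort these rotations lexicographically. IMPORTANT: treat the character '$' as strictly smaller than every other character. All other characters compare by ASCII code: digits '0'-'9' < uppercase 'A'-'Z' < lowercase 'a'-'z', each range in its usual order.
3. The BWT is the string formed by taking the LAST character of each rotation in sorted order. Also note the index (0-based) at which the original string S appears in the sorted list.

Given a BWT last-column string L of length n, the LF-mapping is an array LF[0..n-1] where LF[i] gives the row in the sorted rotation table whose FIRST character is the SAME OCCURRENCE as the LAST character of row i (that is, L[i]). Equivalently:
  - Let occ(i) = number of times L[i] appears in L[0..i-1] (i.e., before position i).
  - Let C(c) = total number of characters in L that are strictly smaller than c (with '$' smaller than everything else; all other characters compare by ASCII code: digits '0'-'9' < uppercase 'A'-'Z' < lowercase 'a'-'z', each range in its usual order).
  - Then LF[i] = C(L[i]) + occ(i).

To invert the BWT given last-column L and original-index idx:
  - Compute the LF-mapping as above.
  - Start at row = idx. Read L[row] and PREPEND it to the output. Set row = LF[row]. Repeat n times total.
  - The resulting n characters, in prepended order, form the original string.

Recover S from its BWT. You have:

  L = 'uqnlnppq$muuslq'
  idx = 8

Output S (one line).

LF mapping: 12 8 4 1 5 6 7 9 0 3 13 14 11 2 10
Walk LF starting at row 8, prepending L[row]:
  step 1: row=8, L[8]='$', prepend. Next row=LF[8]=0
  step 2: row=0, L[0]='u', prepend. Next row=LF[0]=12
  step 3: row=12, L[12]='s', prepend. Next row=LF[12]=11
  step 4: row=11, L[11]='u', prepend. Next row=LF[11]=14
  step 5: row=14, L[14]='q', prepend. Next row=LF[14]=10
  step 6: row=10, L[10]='u', prepend. Next row=LF[10]=13
  step 7: row=13, L[13]='l', prepend. Next row=LF[13]=2
  step 8: row=2, L[2]='n', prepend. Next row=LF[2]=4
  step 9: row=4, L[4]='n', prepend. Next row=LF[4]=5
  step 10: row=5, L[5]='p', prepend. Next row=LF[5]=6
  step 11: row=6, L[6]='p', prepend. Next row=LF[6]=7
  step 12: row=7, L[7]='q', prepend. Next row=LF[7]=9
  step 13: row=9, L[9]='m', prepend. Next row=LF[9]=3
  step 14: row=3, L[3]='l', prepend. Next row=LF[3]=1
  step 15: row=1, L[1]='q', prepend. Next row=LF[1]=8
Reversed output: qlmqppnnluqusu$

Answer: qlmqppnnluqusu$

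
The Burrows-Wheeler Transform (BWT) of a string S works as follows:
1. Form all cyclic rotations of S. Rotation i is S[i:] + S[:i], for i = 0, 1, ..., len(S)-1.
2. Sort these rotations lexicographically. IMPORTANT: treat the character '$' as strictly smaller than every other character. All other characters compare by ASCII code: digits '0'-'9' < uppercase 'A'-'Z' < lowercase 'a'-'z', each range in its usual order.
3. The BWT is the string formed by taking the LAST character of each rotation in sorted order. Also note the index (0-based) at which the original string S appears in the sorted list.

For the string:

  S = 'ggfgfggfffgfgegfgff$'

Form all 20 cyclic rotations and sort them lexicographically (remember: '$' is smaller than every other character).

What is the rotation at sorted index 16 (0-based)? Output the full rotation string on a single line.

All 20 rotations (rotation i = S[i:]+S[:i]):
  rot[0] = ggfgfggfffgfgegfgff$
  rot[1] = gfgfggfffgfgegfgff$g
  rot[2] = fgfggfffgfgegfgff$gg
  rot[3] = gfggfffgfgegfgff$ggf
  rot[4] = fggfffgfgegfgff$ggfg
  rot[5] = ggfffgfgegfgff$ggfgf
  rot[6] = gfffgfgegfgff$ggfgfg
  rot[7] = fffgfgegfgff$ggfgfgg
  rot[8] = ffgfgegfgff$ggfgfggf
  rot[9] = fgfgegfgff$ggfgfggff
  rot[10] = gfgegfgff$ggfgfggfff
  rot[11] = fgegfgff$ggfgfggfffg
  rot[12] = gegfgff$ggfgfggfffgf
  rot[13] = egfgff$ggfgfggfffgfg
  rot[14] = gfgff$ggfgfggfffgfge
  rot[15] = fgff$ggfgfggfffgfgeg
  rot[16] = gff$ggfgfggfffgfgegf
  rot[17] = ff$ggfgfggfffgfgegfg
  rot[18] = f$ggfgfggfffgfgegfgf
  rot[19] = $ggfgfggfffgfgegfgff
Sorted (with $ < everything):
  sorted[0] = $ggfgfggfffgfgegfgff
  sorted[1] = egfgff$ggfgfggfffgfg
  sorted[2] = f$ggfgfggfffgfgegfgf
  sorted[3] = ff$ggfgfggfffgfgegfg
  sorted[4] = fffgfgegfgff$ggfgfgg
  sorted[5] = ffgfgegfgff$ggfgfggf
  sorted[6] = fgegfgff$ggfgfggfffg
  sorted[7] = fgff$ggfgfggfffgfgeg
  sorted[8] = fgfgegfgff$ggfgfggff
  sorted[9] = fgfggfffgfgegfgff$gg
  sorted[10] = fggfffgfgegfgff$ggfg
  sorted[11] = gegfgff$ggfgfggfffgf
  sorted[12] = gff$ggfgfggfffgfgegf
  sorted[13] = gfffgfgegfgff$ggfgfg
  sorted[14] = gfgegfgff$ggfgfggfff
  sorted[15] = gfgff$ggfgfggfffgfge
  sorted[16] = gfgfggfffgfgegfgff$g
  sorted[17] = gfggfffgfgegfgff$ggf
  sorted[18] = ggfffgfgegfgff$ggfgf
  sorted[19] = ggfgfggfffgfgegfgff$
sorted[16] = gfgfggfffgfgegfgff$g

Answer: gfgfggfffgfgegfgff$g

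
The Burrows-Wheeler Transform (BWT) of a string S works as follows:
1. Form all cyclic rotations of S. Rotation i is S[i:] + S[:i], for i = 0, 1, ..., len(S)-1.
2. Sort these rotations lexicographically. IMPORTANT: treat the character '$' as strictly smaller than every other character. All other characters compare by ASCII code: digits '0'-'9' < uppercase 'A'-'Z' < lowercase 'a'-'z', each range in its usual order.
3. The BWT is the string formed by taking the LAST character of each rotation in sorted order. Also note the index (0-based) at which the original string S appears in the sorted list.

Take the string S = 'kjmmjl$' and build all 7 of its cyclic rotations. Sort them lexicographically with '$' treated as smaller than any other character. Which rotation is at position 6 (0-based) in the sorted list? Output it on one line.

Answer: mmjl$kj

Derivation:
All 7 rotations (rotation i = S[i:]+S[:i]):
  rot[0] = kjmmjl$
  rot[1] = jmmjl$k
  rot[2] = mmjl$kj
  rot[3] = mjl$kjm
  rot[4] = jl$kjmm
  rot[5] = l$kjmmj
  rot[6] = $kjmmjl
Sorted (with $ < everything):
  sorted[0] = $kjmmjl
  sorted[1] = jl$kjmm
  sorted[2] = jmmjl$k
  sorted[3] = kjmmjl$
  sorted[4] = l$kjmmj
  sorted[5] = mjl$kjm
  sorted[6] = mmjl$kj
sorted[6] = mmjl$kj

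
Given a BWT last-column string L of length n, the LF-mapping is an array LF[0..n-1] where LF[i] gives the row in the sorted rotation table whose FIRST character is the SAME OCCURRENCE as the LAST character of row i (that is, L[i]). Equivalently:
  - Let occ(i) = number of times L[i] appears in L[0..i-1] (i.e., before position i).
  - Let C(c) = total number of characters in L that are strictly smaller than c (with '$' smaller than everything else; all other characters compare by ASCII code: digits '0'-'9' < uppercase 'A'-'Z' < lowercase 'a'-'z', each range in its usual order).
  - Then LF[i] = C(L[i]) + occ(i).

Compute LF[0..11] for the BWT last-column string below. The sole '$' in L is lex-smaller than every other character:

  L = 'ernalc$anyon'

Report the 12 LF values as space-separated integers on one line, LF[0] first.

Answer: 4 10 6 1 5 3 0 2 7 11 9 8

Derivation:
Char counts: '$':1, 'a':2, 'c':1, 'e':1, 'l':1, 'n':3, 'o':1, 'r':1, 'y':1
C (first-col start): C('$')=0, C('a')=1, C('c')=3, C('e')=4, C('l')=5, C('n')=6, C('o')=9, C('r')=10, C('y')=11
L[0]='e': occ=0, LF[0]=C('e')+0=4+0=4
L[1]='r': occ=0, LF[1]=C('r')+0=10+0=10
L[2]='n': occ=0, LF[2]=C('n')+0=6+0=6
L[3]='a': occ=0, LF[3]=C('a')+0=1+0=1
L[4]='l': occ=0, LF[4]=C('l')+0=5+0=5
L[5]='c': occ=0, LF[5]=C('c')+0=3+0=3
L[6]='$': occ=0, LF[6]=C('$')+0=0+0=0
L[7]='a': occ=1, LF[7]=C('a')+1=1+1=2
L[8]='n': occ=1, LF[8]=C('n')+1=6+1=7
L[9]='y': occ=0, LF[9]=C('y')+0=11+0=11
L[10]='o': occ=0, LF[10]=C('o')+0=9+0=9
L[11]='n': occ=2, LF[11]=C('n')+2=6+2=8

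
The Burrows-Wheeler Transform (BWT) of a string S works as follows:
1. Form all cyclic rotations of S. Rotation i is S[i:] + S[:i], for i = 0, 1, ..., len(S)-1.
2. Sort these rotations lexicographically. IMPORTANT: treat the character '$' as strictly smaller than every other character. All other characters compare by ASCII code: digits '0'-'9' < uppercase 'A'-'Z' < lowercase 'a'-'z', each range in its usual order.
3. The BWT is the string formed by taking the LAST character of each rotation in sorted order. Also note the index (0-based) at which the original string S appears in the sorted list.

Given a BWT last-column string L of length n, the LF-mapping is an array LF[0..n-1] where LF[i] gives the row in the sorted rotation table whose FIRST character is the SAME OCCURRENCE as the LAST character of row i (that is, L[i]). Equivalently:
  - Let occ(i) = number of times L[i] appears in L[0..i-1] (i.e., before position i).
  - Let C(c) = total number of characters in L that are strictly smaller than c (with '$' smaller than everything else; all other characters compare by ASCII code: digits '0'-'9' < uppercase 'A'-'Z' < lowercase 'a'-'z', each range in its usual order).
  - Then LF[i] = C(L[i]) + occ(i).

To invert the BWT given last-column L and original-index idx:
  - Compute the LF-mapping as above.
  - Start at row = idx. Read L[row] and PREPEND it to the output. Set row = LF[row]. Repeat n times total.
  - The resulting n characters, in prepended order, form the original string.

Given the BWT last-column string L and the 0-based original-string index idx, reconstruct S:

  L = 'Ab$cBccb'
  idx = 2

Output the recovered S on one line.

Answer: BbcccbA$

Derivation:
LF mapping: 1 3 0 5 2 6 7 4
Walk LF starting at row 2, prepending L[row]:
  step 1: row=2, L[2]='$', prepend. Next row=LF[2]=0
  step 2: row=0, L[0]='A', prepend. Next row=LF[0]=1
  step 3: row=1, L[1]='b', prepend. Next row=LF[1]=3
  step 4: row=3, L[3]='c', prepend. Next row=LF[3]=5
  step 5: row=5, L[5]='c', prepend. Next row=LF[5]=6
  step 6: row=6, L[6]='c', prepend. Next row=LF[6]=7
  step 7: row=7, L[7]='b', prepend. Next row=LF[7]=4
  step 8: row=4, L[4]='B', prepend. Next row=LF[4]=2
Reversed output: BbcccbA$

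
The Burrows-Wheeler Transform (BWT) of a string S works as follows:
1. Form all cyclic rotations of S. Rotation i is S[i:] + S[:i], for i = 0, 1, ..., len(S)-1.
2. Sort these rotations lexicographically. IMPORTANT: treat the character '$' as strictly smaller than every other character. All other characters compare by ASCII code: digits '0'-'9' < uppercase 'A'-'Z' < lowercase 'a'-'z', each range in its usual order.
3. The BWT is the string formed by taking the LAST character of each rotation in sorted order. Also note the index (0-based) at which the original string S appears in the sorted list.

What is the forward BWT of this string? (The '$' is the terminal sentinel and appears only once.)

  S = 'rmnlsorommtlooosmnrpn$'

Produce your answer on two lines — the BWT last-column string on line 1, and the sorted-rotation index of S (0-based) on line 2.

All 22 rotations (rotation i = S[i:]+S[:i]):
  rot[0] = rmnlsorommtlooosmnrpn$
  rot[1] = mnlsorommtlooosmnrpn$r
  rot[2] = nlsorommtlooosmnrpn$rm
  rot[3] = lsorommtlooosmnrpn$rmn
  rot[4] = sorommtlooosmnrpn$rmnl
  rot[5] = orommtlooosmnrpn$rmnls
  rot[6] = rommtlooosmnrpn$rmnlso
  rot[7] = ommtlooosmnrpn$rmnlsor
  rot[8] = mmtlooosmnrpn$rmnlsoro
  rot[9] = mtlooosmnrpn$rmnlsorom
  rot[10] = tlooosmnrpn$rmnlsoromm
  rot[11] = looosmnrpn$rmnlsorommt
  rot[12] = ooosmnrpn$rmnlsorommtl
  rot[13] = oosmnrpn$rmnlsorommtlo
  rot[14] = osmnrpn$rmnlsorommtloo
  rot[15] = smnrpn$rmnlsorommtlooo
  rot[16] = mnrpn$rmnlsorommtlooos
  rot[17] = nrpn$rmnlsorommtlooosm
  rot[18] = rpn$rmnlsorommtlooosmn
  rot[19] = pn$rmnlsorommtlooosmnr
  rot[20] = n$rmnlsorommtlooosmnrp
  rot[21] = $rmnlsorommtlooosmnrpn
Sorted (with $ < everything):
  sorted[0] = $rmnlsorommtlooosmnrpn  (last char: 'n')
  sorted[1] = looosmnrpn$rmnlsorommt  (last char: 't')
  sorted[2] = lsorommtlooosmnrpn$rmn  (last char: 'n')
  sorted[3] = mmtlooosmnrpn$rmnlsoro  (last char: 'o')
  sorted[4] = mnlsorommtlooosmnrpn$r  (last char: 'r')
  sorted[5] = mnrpn$rmnlsorommtlooos  (last char: 's')
  sorted[6] = mtlooosmnrpn$rmnlsorom  (last char: 'm')
  sorted[7] = n$rmnlsorommtlooosmnrp  (last char: 'p')
  sorted[8] = nlsorommtlooosmnrpn$rm  (last char: 'm')
  sorted[9] = nrpn$rmnlsorommtlooosm  (last char: 'm')
  sorted[10] = ommtlooosmnrpn$rmnlsor  (last char: 'r')
  sorted[11] = ooosmnrpn$rmnlsorommtl  (last char: 'l')
  sorted[12] = oosmnrpn$rmnlsorommtlo  (last char: 'o')
  sorted[13] = orommtlooosmnrpn$rmnls  (last char: 's')
  sorted[14] = osmnrpn$rmnlsorommtloo  (last char: 'o')
  sorted[15] = pn$rmnlsorommtlooosmnr  (last char: 'r')
  sorted[16] = rmnlsorommtlooosmnrpn$  (last char: '$')
  sorted[17] = rommtlooosmnrpn$rmnlso  (last char: 'o')
  sorted[18] = rpn$rmnlsorommtlooosmn  (last char: 'n')
  sorted[19] = smnrpn$rmnlsorommtlooo  (last char: 'o')
  sorted[20] = sorommtlooosmnrpn$rmnl  (last char: 'l')
  sorted[21] = tlooosmnrpn$rmnlsoromm  (last char: 'm')
Last column: ntnorsmpmmrlosor$onolm
Original string S is at sorted index 16

Answer: ntnorsmpmmrlosor$onolm
16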